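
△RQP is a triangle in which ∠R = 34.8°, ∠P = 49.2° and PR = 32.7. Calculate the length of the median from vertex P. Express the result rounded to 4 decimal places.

m_P ≈ 23.5761

The third angle is ∠Q = 180° − ∠P − ∠R = 96.00°.
Law of sines: QP = PR·sin R/sin Q ≈ 18.765.
Law of sines: RQ = PR·sin P/sin Q ≈ 24.89.
Median from P: ½√(2·QP² + 2·PR² − RQ²) ≈ 23.576.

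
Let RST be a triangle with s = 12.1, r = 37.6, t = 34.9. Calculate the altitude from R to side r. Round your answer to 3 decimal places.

Semiperimeter p = (37.6 + 12.1 + 34.9)/2 = 42.3.
Heron's formula: area = √(42.3·4.7·30.2·7.4) ≈ 210.78.
The altitude from R has length 2·area/r ≈ 11.212.

h_R ≈ 11.212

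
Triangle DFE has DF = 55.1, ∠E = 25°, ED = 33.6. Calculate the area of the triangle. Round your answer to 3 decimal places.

area ≈ 594.203

Law of sines: sin F = ED·sin E/DF ≈ 0.25771.
Since DF ≥ ED, only the acute value applies: ∠F ≈ 14.93°.
Then ∠D = 180° − ∠E − ∠F ≈ 140.07°.
Law of sines gives FE = DF·sin D/sin E ≈ 83.691.
Area = ½·DF·ED·sin D ≈ 594.2.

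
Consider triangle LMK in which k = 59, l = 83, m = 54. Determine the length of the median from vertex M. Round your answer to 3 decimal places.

66.753

Median from M: ½√(2·k² + 2·l² − m²) ≈ 66.753.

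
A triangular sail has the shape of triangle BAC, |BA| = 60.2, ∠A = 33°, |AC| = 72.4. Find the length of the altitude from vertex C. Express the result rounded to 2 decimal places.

39.43

By the law of cosines, |CB|² = |BA|² + |AC|² − 2·|BA|·|AC|·cos A = 1555.1, so |CB| ≈ 39.435.
Area = ½·|BA|·|AC|·sin A ≈ 1186.9.
The altitude from C has length 2·area/|BA| ≈ 39.432.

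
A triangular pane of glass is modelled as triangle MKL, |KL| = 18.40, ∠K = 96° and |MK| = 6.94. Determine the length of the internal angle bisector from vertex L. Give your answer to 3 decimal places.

t_L ≈ 19.029

By the law of cosines, |LM|² = |MK|² + |KL|² − 2·|MK|·|KL|·cos K = 413.42, so |LM| ≈ 20.333.
Law of cosines again: cos L = (|KL|² + |LM|² − |MK|²)/(2·|KL|·|LM|) ≈ 0.94062, so ∠L ≈ 19.84°.
The bisector from L has length 2·|KL|·|LM|·cos(∠L/2)/(|KL|+|LM|) ≈ 19.029.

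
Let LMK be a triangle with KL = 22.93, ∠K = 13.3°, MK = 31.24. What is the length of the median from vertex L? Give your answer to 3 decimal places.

8.523

By the law of cosines, LM² = MK² + KL² − 2·MK·KL·cos K = 107.48, so LM ≈ 10.367.
Median from L: ½√(2·KL² + 2·LM² − MK²) ≈ 8.5234.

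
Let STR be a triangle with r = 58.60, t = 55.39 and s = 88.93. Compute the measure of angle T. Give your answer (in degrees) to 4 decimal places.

∠T ≈ 37.4489°

By the law of cosines, cos T = (r² + s² − t²) / (2·r·s) ≈ 0.79390, so ∠T ≈ 37.45°.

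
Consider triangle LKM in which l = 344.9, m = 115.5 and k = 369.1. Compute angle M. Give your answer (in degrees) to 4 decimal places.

By the law of cosines, cos M = (l² + k² − m²) / (2·l·k) ≈ 0.94990, so ∠M ≈ 18.21°.

18.2124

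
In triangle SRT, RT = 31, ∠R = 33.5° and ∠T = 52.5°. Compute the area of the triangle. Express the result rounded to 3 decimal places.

area ≈ 210.916

The third angle is ∠S = 180° − ∠R − ∠T = 94.00°.
Law of sines: TS = RT·sin R/sin S ≈ 17.152.
Law of sines: SR = RT·sin T/sin S ≈ 24.654.
Area = ½·RT·TS·sin T ≈ 210.92.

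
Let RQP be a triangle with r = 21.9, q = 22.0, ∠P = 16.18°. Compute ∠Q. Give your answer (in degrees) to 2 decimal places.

By the law of cosines, p² = r² + q² − 2·r·q·cos P = 38.177, so p ≈ 6.1788.
Law of cosines again: cos Q = (p² + r² − q²)/(2·p·r) ≈ 0.12485, so ∠Q ≈ 82.83°.

∠Q ≈ 82.83°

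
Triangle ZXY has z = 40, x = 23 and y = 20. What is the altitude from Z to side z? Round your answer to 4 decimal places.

Semiperimeter s = (40 + 23 + 20)/2 = 41.5.
Heron's formula: area = √(41.5·1.5·18.5·21.5) ≈ 157.35.
The altitude from Z has length 2·area/z ≈ 7.8676.

h_Z ≈ 7.8676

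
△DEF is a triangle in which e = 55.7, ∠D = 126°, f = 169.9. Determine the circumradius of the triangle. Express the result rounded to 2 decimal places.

By the law of cosines, d² = e² + f² − 2·e·f·cos D = 43093, so d ≈ 207.59.
Area = ½·e·f·sin D ≈ 3828.
Circumradius = d/(2 sin D) ≈ 128.3.

128.30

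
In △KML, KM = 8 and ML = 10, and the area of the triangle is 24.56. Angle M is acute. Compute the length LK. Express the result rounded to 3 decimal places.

From area = ½·KM·ML·sin M, we get sin M = 2·area/(KM·ML) ≈ 0.61400.
Taking the acute solution, ∠M ≈ 37.88°.
Law of cosines then gives LK ≈ 6.1409.

6.141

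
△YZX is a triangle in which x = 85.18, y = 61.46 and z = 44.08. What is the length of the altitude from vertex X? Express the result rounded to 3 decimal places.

h_X ≈ 30.502

Semiperimeter s = (61.46 + 44.08 + 85.18)/2 = 95.36.
Heron's formula: area = √(95.36·33.9·51.28·10.18) ≈ 1299.1.
The altitude from X has length 2·area/x ≈ 30.502.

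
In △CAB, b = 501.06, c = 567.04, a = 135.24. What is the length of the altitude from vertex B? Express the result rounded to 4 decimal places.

Semiperimeter s = (567.04 + 135.24 + 501.06)/2 = 601.67.
Heron's formula: area = √(601.67·34.63·466.43·100.61) ≈ 31269.
The altitude from B has length 2·area/b ≈ 124.81.

h_B ≈ 124.8129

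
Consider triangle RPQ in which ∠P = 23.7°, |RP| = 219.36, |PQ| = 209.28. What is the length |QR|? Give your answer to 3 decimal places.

By the law of cosines, |QR|² = |RP|² + |PQ|² − 2·|RP|·|PQ|·cos P = 7845.1, so |QR| ≈ 88.572.

88.572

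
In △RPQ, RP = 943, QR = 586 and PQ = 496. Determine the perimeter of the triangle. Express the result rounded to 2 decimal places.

Perimeter = 496 + 586 + 943 = 2025.

2025.00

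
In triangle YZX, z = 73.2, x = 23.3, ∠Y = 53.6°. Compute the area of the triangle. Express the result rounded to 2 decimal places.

686.40

Area = ½·z·x·sin Y ≈ 686.4.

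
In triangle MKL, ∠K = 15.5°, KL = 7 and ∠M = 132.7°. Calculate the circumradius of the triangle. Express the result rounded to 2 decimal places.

4.76

The third angle is ∠L = 180° − ∠M − ∠K = 31.80°.
Law of sines: LM = KL·sin K/sin M ≈ 2.5454.
Law of sines: MK = KL·sin L/sin M ≈ 5.0192.
Circumradius = KL/(2 sin M) ≈ 4.7625.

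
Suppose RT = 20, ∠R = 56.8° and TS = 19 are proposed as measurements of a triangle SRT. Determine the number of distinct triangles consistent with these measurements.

RT·sin R = 20·sin(56.8°) ≈ 16.74.
Since RT sin R < TS < RT (16.74 < 19 < 20), two triangles exist.

2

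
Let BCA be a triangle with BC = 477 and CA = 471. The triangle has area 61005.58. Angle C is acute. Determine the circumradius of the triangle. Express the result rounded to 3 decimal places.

From area = ½·BC·CA·sin C, we get sin C = 2·area/(BC·CA) ≈ 0.54308.
Taking the acute solution, ∠C ≈ 0.574 rad.
Law of cosines then gives AB ≈ 268.46.
Circumradius = AB/(2 sin C) ≈ 247.17.

247.168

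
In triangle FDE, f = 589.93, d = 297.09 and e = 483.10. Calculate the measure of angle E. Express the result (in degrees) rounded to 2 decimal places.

54.63

By the law of cosines, cos E = (f² + d² − e²) / (2·f·d) ≈ 0.57883, so ∠E ≈ 54.63°.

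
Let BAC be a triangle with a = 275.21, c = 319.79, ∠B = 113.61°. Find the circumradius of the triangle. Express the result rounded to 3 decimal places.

By the law of cosines, b² = a² + c² − 2·a·c·cos B = 2.485e+05, so b ≈ 498.5.
Area = ½·a·c·sin B ≈ 40321.
Circumradius = b/(2 sin B) ≈ 272.02.

R ≈ 272.021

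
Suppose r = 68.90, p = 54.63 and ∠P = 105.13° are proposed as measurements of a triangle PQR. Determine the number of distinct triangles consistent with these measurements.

r·sin P = 68.90·sin(105.13°) ≈ 66.51.
Since ∠P is not acute, a triangle exists only if p > r; here p ≤ r, so there is no triangle.

0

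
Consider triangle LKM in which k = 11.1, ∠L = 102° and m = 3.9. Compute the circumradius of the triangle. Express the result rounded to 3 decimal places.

6.393

By the law of cosines, l² = k² + m² − 2·k·m·cos L = 156.42, so l ≈ 12.507.
Area = ½·k·m·sin L ≈ 21.172.
Circumradius = l/(2 sin L) ≈ 6.3931.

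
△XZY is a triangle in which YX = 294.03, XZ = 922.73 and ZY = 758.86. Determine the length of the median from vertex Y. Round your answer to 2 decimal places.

Median from Y: ½√(2·ZY² + 2·YX² − XZ²) ≈ 343.95.

m_Y ≈ 343.95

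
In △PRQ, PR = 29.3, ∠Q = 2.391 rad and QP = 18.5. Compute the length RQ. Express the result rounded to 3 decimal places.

Law of sines: sin R = QP·sin Q/PR ≈ 0.43066.
Since PR ≥ QP, only the acute value applies: ∠R ≈ 0.445 rad.
Then ∠P = π − ∠Q − ∠R ≈ 0.305 rad.
Law of sines gives RQ = PR·sin P/sin Q ≈ 12.915.

12.915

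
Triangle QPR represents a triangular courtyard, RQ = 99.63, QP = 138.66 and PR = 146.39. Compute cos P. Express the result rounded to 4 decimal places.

By the law of cosines, cos P = (QP² + PR² − RQ²) / (2·QP·PR) ≈ 0.75697, so ∠P ≈ 40.80°.

0.7570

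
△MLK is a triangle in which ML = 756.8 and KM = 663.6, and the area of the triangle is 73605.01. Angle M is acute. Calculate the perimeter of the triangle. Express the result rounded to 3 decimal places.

From area = ½·KM·ML·sin M, we get sin M = 2·area/(KM·ML) ≈ 0.29312.
Taking the acute solution, ∠M ≈ 17.05°.
Law of cosines then gives LK ≈ 229.8.
Perimeter = 229.8 + 663.6 + 756.8 = 1650.2.

1650.195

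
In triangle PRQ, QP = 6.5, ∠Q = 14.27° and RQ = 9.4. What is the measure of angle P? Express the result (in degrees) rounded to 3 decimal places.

138.403

By the law of cosines, PR² = RQ² + QP² − 2·RQ·QP·cos Q = 12.18, so PR ≈ 3.4901.
Law of cosines again: cos P = (QP² + PR² − RQ²)/(2·QP·PR) ≈ -0.74783, so ∠P ≈ 138.40°.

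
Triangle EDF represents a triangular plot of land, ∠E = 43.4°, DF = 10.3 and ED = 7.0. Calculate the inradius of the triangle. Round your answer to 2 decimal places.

r ≈ 2.17

Law of sines: sin F = ED·sin E/DF ≈ 0.46695.
Since DF ≥ ED, only the acute value applies: ∠F ≈ 27.84°.
Then ∠D = 180° − ∠E − ∠F ≈ 108.76°.
Law of sines gives FE = DF·sin D/sin E ≈ 14.194.
Area = ½·DF·ED·sin D ≈ 34.134.
Semiperimeter s = (10.3+14.194+7)/2 = 15.747.
Inradius = area/s = 34.134/15.747 ≈ 2.1677.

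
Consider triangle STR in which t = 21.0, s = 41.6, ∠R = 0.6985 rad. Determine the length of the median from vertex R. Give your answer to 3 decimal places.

By the law of cosines, r² = s² + t² − 2·s·t·cos R = 833.54, so r ≈ 28.871.
Median from R: ½√(2·s² + 2·t² − r²) ≈ 29.621.

m_R ≈ 29.621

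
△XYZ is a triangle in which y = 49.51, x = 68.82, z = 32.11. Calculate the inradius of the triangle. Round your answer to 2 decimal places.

r ≈ 9.71

Semiperimeter s = (68.82 + 49.51 + 32.11)/2 = 75.22.
Heron's formula: area = √(75.22·6.4·25.71·43.11) ≈ 730.46.
Inradius = area/s = 730.46/75.22 ≈ 9.711.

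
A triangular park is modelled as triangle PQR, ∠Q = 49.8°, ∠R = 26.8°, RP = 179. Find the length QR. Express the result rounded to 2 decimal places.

227.98

The third angle is ∠P = 180° − ∠Q − ∠R = 103.40°.
Law of sines: QR = RP·sin P/sin Q ≈ 227.98.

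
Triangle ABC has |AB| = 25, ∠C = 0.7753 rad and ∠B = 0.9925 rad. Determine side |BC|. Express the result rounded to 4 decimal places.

The third angle is ∠A = π − ∠B − ∠C = 1.3738 rad.
Law of sines: |BC| = |AB|·sin A/sin C ≈ 35.027.

35.0270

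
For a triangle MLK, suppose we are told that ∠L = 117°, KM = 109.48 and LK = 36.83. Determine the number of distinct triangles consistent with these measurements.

1

LK·sin L = 36.83·sin(117°) ≈ 32.82.
Since ∠L is not acute, a triangle exists only if KM > LK; here KM > LK, so there is exactly one triangle.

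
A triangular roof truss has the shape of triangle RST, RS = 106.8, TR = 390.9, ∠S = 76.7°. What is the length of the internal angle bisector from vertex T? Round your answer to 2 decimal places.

Law of sines: sin T = RS·sin S/TR ≈ 0.26589.
Since TR ≥ RS, only the acute value applies: ∠T ≈ 15.42°.
Then ∠R = 180° − ∠S − ∠T ≈ 87.88°.
Law of sines gives ST = TR·sin R/sin S ≈ 401.4.
The bisector from T has length 2·ST·TR·cos(∠T/2)/(ST+TR) ≈ 392.5.

392.50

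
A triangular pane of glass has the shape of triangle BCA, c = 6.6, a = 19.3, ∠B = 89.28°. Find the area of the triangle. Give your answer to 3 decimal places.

Area = ½·c·a·sin B ≈ 63.685.

area ≈ 63.685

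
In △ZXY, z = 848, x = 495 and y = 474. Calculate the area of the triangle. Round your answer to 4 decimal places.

Semiperimeter s = (848 + 495 + 474)/2 = 908.5.
Heron's formula: area = √(908.5·60.5·413.5·434.5) ≈ 99374.

area ≈ 99374.0067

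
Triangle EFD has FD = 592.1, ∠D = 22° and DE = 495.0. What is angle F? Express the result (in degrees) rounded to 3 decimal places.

By the law of cosines, EF² = FD² + DE² − 2·FD·DE·cos D = 52112, so EF ≈ 228.28.
Law of cosines again: cos F = (EF² + FD² − DE²)/(2·EF·FD) ≈ 0.58325, so ∠F ≈ 54.32°.

∠F ≈ 54.321°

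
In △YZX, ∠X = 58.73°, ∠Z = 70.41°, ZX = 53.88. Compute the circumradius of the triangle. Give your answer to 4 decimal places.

R ≈ 34.7341

The third angle is ∠Y = 180° − ∠Z − ∠X = 50.86°.
Law of sines: XY = ZX·sin Z/sin Y ≈ 65.447.
Law of sines: YZ = ZX·sin X/sin Y ≈ 59.377.
Circumradius = ZX/(2 sin Y) ≈ 34.734.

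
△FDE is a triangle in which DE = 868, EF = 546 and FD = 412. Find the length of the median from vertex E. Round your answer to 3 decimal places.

Median from E: ½√(2·DE² + 2·EF² − FD²) ≈ 695.22.

695.222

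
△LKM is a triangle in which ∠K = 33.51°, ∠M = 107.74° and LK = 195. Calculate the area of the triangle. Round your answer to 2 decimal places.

area ≈ 6897.99

The third angle is ∠L = 180° − ∠K − ∠M = 38.75°.
Law of sines: KM = LK·sin L/sin M ≈ 128.15.
Law of sines: ML = LK·sin K/sin M ≈ 113.03.
Area = ½·LK·KM·sin K ≈ 6898.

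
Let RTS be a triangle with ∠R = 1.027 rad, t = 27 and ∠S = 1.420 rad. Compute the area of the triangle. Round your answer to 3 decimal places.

The third angle is ∠T = π − ∠S − ∠R = 0.695 rad.
Law of sines: r = t·sin R/sin T ≈ 36.098.
Law of sines: s = t·sin S/sin T ≈ 41.704.
Area = ½·t·r·sin S ≈ 481.79.

area ≈ 481.791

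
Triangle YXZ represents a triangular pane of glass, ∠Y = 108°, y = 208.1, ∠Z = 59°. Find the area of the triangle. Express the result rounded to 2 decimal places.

The third angle is ∠X = 180° − ∠Z − ∠Y = 13.00°.
Law of sines: x = y·sin X/sin Y ≈ 49.221.
Law of sines: z = y·sin Z/sin Y ≈ 187.56.
Area = ½·y·x·sin Z ≈ 4390.

4389.97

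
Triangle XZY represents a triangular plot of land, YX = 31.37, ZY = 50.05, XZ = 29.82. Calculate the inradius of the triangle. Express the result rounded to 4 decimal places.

7.9155

Semiperimeter s = (50.05 + 31.37 + 29.82)/2 = 55.62.
Heron's formula: area = √(55.62·5.57·24.25·25.8) ≈ 440.26.
Inradius = area/s = 440.26/55.62 ≈ 7.9155.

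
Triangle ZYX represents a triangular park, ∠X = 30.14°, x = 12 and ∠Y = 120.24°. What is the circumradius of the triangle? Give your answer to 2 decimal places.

R ≈ 11.95

The third angle is ∠Z = 180° − ∠Y − ∠X = 29.62°.
Law of sines: z = x·sin Z/sin X ≈ 11.812.
Law of sines: y = x·sin Y/sin X ≈ 20.647.
Circumradius = x/(2 sin X) ≈ 11.949.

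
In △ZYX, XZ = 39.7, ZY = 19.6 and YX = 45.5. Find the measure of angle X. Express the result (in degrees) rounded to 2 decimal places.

25.45

By the law of cosines, cos X = (YX² + XZ² − ZY²) / (2·YX·XZ) ≈ 0.90298, so ∠X ≈ 25.45°.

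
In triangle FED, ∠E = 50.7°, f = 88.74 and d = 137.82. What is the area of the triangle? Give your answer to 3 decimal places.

Area = ½·d·f·sin E ≈ 4732.1.

4732.090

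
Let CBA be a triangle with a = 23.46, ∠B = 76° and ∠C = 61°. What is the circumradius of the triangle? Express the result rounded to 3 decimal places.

The third angle is ∠A = 180° − ∠C − ∠B = 43.00°.
Law of sines: c = a·sin C/sin A ≈ 30.086.
Law of sines: b = a·sin B/sin A ≈ 33.377.
Circumradius = a/(2 sin A) ≈ 17.199.

R ≈ 17.199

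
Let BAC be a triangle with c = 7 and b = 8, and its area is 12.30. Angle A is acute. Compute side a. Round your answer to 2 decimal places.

From area = ½·c·b·sin A, we get sin A = 2·area/(c·b) ≈ 0.43929.
Taking the acute solution, ∠A ≈ 26.06°.
Law of cosines then gives a ≈ 3.5192.

3.52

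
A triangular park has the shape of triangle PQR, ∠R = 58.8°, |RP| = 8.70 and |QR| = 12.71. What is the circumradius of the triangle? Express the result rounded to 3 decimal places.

By the law of cosines, |PQ|² = |QR|² + |RP|² − 2·|QR|·|RP|·cos R = 122.67, so |PQ| ≈ 11.076.
Area = ½·|QR|·|RP|·sin R ≈ 47.292.
Circumradius = |PQ|/(2 sin R) ≈ 6.4742.

6.474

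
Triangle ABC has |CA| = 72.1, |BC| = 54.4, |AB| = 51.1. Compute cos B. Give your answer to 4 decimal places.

By the law of cosines, cos B = (|AB|² + |BC|² − |CA|²) / (2·|AB|·|BC|) ≈ 0.06694, so ∠B ≈ 86.16°.

0.0669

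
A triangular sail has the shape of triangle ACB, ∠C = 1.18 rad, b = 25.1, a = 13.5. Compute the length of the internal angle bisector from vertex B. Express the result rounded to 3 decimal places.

13.109

By the law of cosines, c² = b² + a² − 2·b·a·cos C = 554.11, so c ≈ 23.539.
Law of cosines again: cos B = (a² + c² − b²)/(2·a·c) ≈ 0.16733, so ∠B ≈ 1.403 rad.
The bisector from B has length 2·a·c·cos(∠B/2)/(a+c) ≈ 13.109.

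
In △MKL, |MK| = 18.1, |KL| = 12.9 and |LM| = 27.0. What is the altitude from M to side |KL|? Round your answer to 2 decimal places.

Semiperimeter s = (12.9 + 27 + 18.1)/2 = 29.
Heron's formula: area = √(29·16.1·2·10.9) ≈ 100.89.
The altitude from M has length 2·area/|KL| ≈ 15.642.

h_M ≈ 15.64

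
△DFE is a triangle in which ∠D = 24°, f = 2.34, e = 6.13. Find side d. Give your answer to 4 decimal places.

By the law of cosines, d² = f² + e² − 2·f·e·cos D = 16.844, so d ≈ 4.1042.

4.1042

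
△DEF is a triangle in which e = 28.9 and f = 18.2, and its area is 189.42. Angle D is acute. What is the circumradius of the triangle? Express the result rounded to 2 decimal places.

14.51

From area = ½·e·f·sin D, we get sin D = 2·area/(e·f) ≈ 0.72026.
Taking the acute solution, ∠D ≈ 46.08°.
Law of cosines then gives d ≈ 20.897.
Circumradius = d/(2 sin D) ≈ 14.507.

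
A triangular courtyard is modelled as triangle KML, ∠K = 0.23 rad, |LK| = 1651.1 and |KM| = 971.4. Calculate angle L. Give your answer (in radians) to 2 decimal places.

∠L ≈ 0.30 rad

By the law of cosines, |ML|² = |LK|² + |KM|² − 2·|LK|·|KM|·cos K = 5.4646e+05, so |ML| ≈ 739.23.
Law of cosines again: cos L = (|ML|² + |LK|² − |KM|²)/(2·|ML|·|LK|) ≈ 0.95407, so ∠L ≈ 0.304 rad.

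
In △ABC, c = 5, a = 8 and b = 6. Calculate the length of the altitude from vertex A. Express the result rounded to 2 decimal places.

3.75

Semiperimeter s = (8 + 6 + 5)/2 = 9.5.
Heron's formula: area = √(9.5·1.5·3.5·4.5) ≈ 14.981.
The altitude from A has length 2·area/a ≈ 3.7453.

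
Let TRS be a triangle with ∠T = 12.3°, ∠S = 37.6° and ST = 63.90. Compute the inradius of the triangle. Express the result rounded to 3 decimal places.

The third angle is ∠R = 180° − ∠S − ∠T = 130.10°.
Law of sines: RS = ST·sin T/sin R ≈ 17.796.
Law of sines: TR = ST·sin S/sin R ≈ 50.97.
Area = ½·ST·RS·sin S ≈ 346.92.
Semiperimeter s = (17.796+63.9+50.97)/2 = 66.333.
Inradius = area/s = 346.92/66.333 ≈ 5.23.

5.230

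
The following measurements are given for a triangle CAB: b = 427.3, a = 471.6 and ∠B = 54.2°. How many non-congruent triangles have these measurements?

a·sin B = 471.6·sin(54.2°) ≈ 382.5.
Since a sin B < b < a (382.5 < 427.3 < 471.6), two triangles exist.

2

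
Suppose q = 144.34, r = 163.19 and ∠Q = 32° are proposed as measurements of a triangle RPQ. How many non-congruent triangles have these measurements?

2

r·sin Q = 163.19·sin(32°) ≈ 86.48.
Since r sin Q < q < r (86.48 < 144.34 < 163.19), two triangles exist.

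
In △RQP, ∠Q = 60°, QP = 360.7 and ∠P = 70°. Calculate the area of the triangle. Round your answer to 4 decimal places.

69107.4345

The third angle is ∠R = 180° − ∠Q − ∠P = 50.00°.
Law of sines: PR = QP·sin Q/sin R ≈ 407.78.
Law of sines: RQ = QP·sin P/sin R ≈ 442.46.
Area = ½·QP·PR·sin P ≈ 69107.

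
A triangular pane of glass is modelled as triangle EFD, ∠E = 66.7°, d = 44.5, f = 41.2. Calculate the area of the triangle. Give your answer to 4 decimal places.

Area = ½·f·d·sin E ≈ 841.94.

area ≈ 841.9398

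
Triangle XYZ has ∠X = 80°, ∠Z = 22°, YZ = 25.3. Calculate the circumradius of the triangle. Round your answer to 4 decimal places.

The third angle is ∠Y = 180° − ∠Z − ∠X = 78.00°.
Law of sines: ZX = YZ·sin Y/sin X ≈ 25.129.
Law of sines: XY = YZ·sin Z/sin X ≈ 9.6238.
Circumradius = YZ/(2 sin X) ≈ 12.845.

R ≈ 12.8451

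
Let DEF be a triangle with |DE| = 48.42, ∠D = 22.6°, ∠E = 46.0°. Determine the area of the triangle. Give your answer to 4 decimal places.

area ≈ 348.0511

The third angle is ∠F = 180° − ∠D − ∠E = 111.40°.
Law of sines: |EF| = |DE|·sin D/sin F ≈ 19.985.
Law of sines: |FD| = |DE|·sin E/sin F ≈ 37.41.
Area = ½·|DE|·|EF|·sin E ≈ 348.05.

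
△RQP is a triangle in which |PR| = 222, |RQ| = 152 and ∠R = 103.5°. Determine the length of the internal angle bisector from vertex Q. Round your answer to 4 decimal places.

By the law of cosines, |QP|² = |PR|² + |RQ|² − 2·|PR|·|RQ|·cos R = 88143, so |QP| ≈ 296.89.
Law of cosines again: cos Q = (|RQ|² + |QP|² − |PR|²)/(2·|RQ|·|QP|) ≈ 0.68654, so ∠Q ≈ 46.64°.
The bisector from Q has length 2·|RQ|·|QP|·cos(∠Q/2)/(|RQ|+|QP|) ≈ 184.63.

t_Q ≈ 184.6339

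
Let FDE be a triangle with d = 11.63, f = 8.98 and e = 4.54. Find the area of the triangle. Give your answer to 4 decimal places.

Semiperimeter s = (8.98 + 11.63 + 4.54)/2 = 12.575.
Heron's formula: area = √(12.575·3.595·0.945·8.035) ≈ 18.527.

18.5273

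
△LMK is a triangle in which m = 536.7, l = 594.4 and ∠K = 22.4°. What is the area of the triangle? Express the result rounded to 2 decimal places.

Area = ½·l·m·sin K ≈ 60783.

60783.48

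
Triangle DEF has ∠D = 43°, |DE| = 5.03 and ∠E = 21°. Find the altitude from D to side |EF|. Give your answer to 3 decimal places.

The third angle is ∠F = 180° − ∠D − ∠E = 116.00°.
Law of sines: |EF| = |DE|·sin D/sin F ≈ 3.8167.
Law of sines: |FD| = |DE|·sin E/sin F ≈ 2.0056.
Area = ½·|DE|·|EF|·sin E ≈ 3.44.
The altitude from D has length 2·area/|EF| ≈ 1.8026.

h_D ≈ 1.803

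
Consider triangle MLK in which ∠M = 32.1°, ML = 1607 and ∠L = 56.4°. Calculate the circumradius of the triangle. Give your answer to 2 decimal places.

The third angle is ∠K = 180° − ∠M − ∠L = 91.50°.
Law of sines: LK = ML·sin M/sin K ≈ 854.25.
Law of sines: KM = ML·sin L/sin K ≈ 1339.
Circumradius = ML/(2 sin K) ≈ 803.78.

R ≈ 803.78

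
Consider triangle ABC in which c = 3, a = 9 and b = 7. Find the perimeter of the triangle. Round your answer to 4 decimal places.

perimeter ≈ 19.0000

Perimeter = 9 + 7 + 3 = 19.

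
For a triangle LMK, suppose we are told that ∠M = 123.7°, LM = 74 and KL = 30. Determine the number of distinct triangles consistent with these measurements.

LM·sin M = 74·sin(123.7°) ≈ 61.56.
Since ∠M is not acute, a triangle exists only if KL > LM; here KL ≤ LM, so there is no triangle.

0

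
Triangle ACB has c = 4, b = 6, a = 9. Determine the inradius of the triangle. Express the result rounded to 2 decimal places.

r ≈ 1.01

Semiperimeter s = (9 + 4 + 6)/2 = 9.5.
Heron's formula: area = √(9.5·0.5·5.5·3.5) ≈ 9.5623.
Inradius = area/s = 9.5623/9.5 ≈ 1.0066.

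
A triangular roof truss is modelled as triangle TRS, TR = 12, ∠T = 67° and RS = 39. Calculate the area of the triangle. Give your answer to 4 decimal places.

area ≈ 232.4741

Law of sines: sin S = TR·sin T/RS ≈ 0.28323.
Since RS ≥ TR, only the acute value applies: ∠S ≈ 16.45°.
Then ∠R = 180° − ∠T − ∠S ≈ 96.55°.
Law of sines gives ST = RS·sin R/sin T ≈ 42.092.
Area = ½·RS·TR·sin R ≈ 232.47.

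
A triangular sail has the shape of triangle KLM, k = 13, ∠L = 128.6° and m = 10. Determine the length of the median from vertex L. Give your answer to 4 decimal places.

By the law of cosines, l² = m² + k² − 2·m·k·cos L = 431.21, so l ≈ 20.766.
Median from L: ½√(2·m² + 2·k² − l²) ≈ 5.167.

m_L ≈ 5.1670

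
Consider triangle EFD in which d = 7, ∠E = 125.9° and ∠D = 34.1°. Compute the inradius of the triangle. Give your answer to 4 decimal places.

r ≈ 1.1323

The third angle is ∠F = 180° − ∠D − ∠E = 20.00°.
Law of sines: e = d·sin E/sin D ≈ 10.114.
Law of sines: f = d·sin F/sin D ≈ 4.2704.
Area = ½·d·e·sin F ≈ 12.107.
Semiperimeter s = (10.114+4.2704+7)/2 = 10.692.
Inradius = area/s = 12.107/10.692 ≈ 1.1323.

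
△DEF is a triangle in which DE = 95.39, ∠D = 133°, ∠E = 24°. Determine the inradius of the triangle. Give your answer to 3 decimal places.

The third angle is ∠F = 180° − ∠D − ∠E = 23.00°.
Law of sines: EF = DE·sin D/sin F ≈ 178.55.
Law of sines: FD = DE·sin E/sin F ≈ 99.297.
Area = ½·DE·EF·sin E ≈ 3463.7.
Semiperimeter s = (178.55+99.297+95.39)/2 = 186.62.
Inradius = area/s = 3463.7/186.62 ≈ 18.56.

18.560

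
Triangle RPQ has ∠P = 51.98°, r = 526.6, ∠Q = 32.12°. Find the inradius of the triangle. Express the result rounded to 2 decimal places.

The third angle is ∠R = 180° − ∠P − ∠Q = 95.90°.
Law of sines: p = r·sin P/sin R ≈ 417.06.
Law of sines: q = r·sin Q/sin R ≈ 281.48.
Area = ½·r·p·sin Q ≈ 58387.
Semiperimeter s = (526.6+417.06+281.48)/2 = 612.57.
Inradius = area/s = 58387/612.57 ≈ 95.314.

95.31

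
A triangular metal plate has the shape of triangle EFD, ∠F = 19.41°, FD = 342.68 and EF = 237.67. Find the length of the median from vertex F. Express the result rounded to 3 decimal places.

m_F ≈ 286.159

By the law of cosines, DE² = EF² + FD² − 2·EF·FD·cos F = 20285, so DE ≈ 142.43.
Median from F: ½√(2·EF² + 2·FD² − DE²) ≈ 286.16.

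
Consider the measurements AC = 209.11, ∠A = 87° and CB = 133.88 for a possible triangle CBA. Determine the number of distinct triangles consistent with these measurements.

0

AC·sin A = 209.11·sin(87°) ≈ 208.8.
Since CB = 133.88 < 208.8 = AC sin A, no triangle exists.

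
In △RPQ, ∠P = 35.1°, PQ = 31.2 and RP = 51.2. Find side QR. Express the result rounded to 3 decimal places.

By the law of cosines, QR² = RP² + PQ² − 2·RP·PQ·cos P = 980.99, so QR ≈ 31.321.

31.321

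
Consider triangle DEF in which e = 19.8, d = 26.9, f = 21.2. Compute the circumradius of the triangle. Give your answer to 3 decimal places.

13.585

By the law of cosines, cos D = (e² + f² − d²) / (2·e·f) ≈ 0.14040, so ∠D ≈ 1.430 rad.
Circumradius = d/(2 sin D) ≈ 13.585.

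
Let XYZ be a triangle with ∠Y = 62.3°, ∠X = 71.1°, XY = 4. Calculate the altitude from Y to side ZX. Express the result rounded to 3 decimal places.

The third angle is ∠Z = 180° − ∠X − ∠Y = 46.60°.
Law of sines: YZ = XY·sin X/sin Z ≈ 5.2085.
Law of sines: ZX = XY·sin Y/sin Z ≈ 4.8743.
Area = ½·XY·YZ·sin Y ≈ 9.2231.
The altitude from Y has length 2·area/ZX ≈ 3.7843.

3.784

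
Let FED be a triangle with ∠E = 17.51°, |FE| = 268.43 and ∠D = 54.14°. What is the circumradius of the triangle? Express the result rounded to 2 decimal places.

The third angle is ∠F = 180° − ∠E − ∠D = 108.35°.
Law of sines: |ED| = |FE|·sin F/sin D ≈ 314.37.
Law of sines: |DF| = |FE|·sin E/sin D ≈ 99.652.
Circumradius = |FE|/(2 sin D) ≈ 165.61.

165.61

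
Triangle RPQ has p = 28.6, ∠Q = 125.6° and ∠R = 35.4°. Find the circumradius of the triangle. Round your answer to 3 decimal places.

The third angle is ∠P = 180° − ∠Q − ∠R = 19.00°.
Law of sines: r = p·sin R/sin P ≈ 50.888.
Law of sines: q = p·sin Q/sin P ≈ 71.428.
Circumradius = p/(2 sin P) ≈ 43.923.

43.923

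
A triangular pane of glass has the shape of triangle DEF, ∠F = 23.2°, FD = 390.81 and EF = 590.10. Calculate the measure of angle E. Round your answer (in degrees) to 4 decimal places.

33.6949

By the law of cosines, DE² = EF² + FD² − 2·EF·FD·cos F = 77014, so DE ≈ 277.51.
Law of cosines again: cos E = (DE² + EF² − FD²)/(2·DE·EF) ≈ 0.83200, so ∠E ≈ 33.69°.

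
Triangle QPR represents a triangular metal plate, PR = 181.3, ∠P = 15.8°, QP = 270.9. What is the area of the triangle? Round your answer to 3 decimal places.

Area = ½·QP·PR·sin P ≈ 6686.4.

6686.409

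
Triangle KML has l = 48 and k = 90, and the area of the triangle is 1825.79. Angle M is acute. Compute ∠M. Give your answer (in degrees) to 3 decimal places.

From area = ½·l·k·sin M, we get sin M = 2·area/(l·k) ≈ 0.84527.
Taking the acute solution, ∠M ≈ 57.70°.

∠M ≈ 57.701°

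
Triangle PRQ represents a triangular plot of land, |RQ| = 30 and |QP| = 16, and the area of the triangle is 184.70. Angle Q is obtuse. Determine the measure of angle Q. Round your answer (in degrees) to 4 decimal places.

From area = ½·|RQ|·|QP|·sin Q, we get sin Q = 2·area/(|RQ|·|QP|) ≈ 0.76958.
Taking the obtuse solution, ∠Q ≈ 129.68°.

∠Q ≈ 129.6835°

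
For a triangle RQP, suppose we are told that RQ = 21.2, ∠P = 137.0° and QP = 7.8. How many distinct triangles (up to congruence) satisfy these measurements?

QP·sin P = 7.8·sin(137.0°) ≈ 5.32.
Since ∠P is not acute, a triangle exists only if RQ > QP; here RQ > QP, so there is exactly one triangle.

1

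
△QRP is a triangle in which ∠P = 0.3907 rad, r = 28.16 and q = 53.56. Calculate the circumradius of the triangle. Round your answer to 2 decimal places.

38.78

By the law of cosines, p² = q² + r² − 2·q·r·cos P = 872.48, so p ≈ 29.538.
Area = ½·q·r·sin P ≈ 287.2.
Circumradius = p/(2 sin P) ≈ 38.78.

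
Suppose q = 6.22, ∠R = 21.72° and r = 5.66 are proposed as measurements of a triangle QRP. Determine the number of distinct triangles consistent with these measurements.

2

q·sin R = 6.22·sin(21.72°) ≈ 2.302.
Since q sin R < r < q (2.302 < 5.66 < 6.22), two triangles exist.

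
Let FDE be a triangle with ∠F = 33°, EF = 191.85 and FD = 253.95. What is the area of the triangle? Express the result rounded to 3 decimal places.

Area = ½·EF·FD·sin F ≈ 13267.

13267.491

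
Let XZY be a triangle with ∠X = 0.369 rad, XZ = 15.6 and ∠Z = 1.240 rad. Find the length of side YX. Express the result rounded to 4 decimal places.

14.7650

The third angle is ∠Y = π − ∠X − ∠Z = 1.533 rad.
Law of sines: YX = XZ·sin Z/sin Y ≈ 14.765.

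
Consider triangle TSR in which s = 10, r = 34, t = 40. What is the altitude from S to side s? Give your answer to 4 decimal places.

h_S ≈ 29.3285

Semiperimeter p = (40 + 10 + 34)/2 = 42.
Heron's formula: area = √(42·2·32·8) ≈ 146.64.
The altitude from S has length 2·area/s ≈ 29.328.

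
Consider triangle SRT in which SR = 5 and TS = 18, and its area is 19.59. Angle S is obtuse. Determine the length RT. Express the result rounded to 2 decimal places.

22.61

From area = ½·TS·SR·sin S, we get sin S = 2·area/(TS·SR) ≈ 0.43533.
Taking the obtuse solution, ∠S ≈ 154.19°.
Law of cosines then gives RT ≈ 22.606.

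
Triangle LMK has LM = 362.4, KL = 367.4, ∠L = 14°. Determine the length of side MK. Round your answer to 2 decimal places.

By the law of cosines, MK² = KL² + LM² − 2·KL·LM·cos L = 7935, so MK ≈ 89.079.

89.08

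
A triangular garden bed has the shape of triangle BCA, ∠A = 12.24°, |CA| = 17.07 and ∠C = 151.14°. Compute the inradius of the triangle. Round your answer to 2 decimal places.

The third angle is ∠B = 180° − ∠C − ∠A = 16.62°.
Law of sines: |AB| = |CA|·sin C/sin B ≈ 28.806.
Law of sines: |BC| = |CA|·sin A/sin B ≈ 12.653.
Area = ½·|CA|·|AB|·sin A ≈ 52.124.
Semiperimeter s = (17.07+28.806+12.653)/2 = 29.264.
Inradius = area/s = 52.124/29.264 ≈ 1.7811.

r ≈ 1.78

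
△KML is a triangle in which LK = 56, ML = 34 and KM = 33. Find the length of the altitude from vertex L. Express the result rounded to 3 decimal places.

h_L ≈ 31.205

Semiperimeter s = (34 + 56 + 33)/2 = 61.5.
Heron's formula: area = √(61.5·27.5·5.5·28.5) ≈ 514.88.
The altitude from L has length 2·area/KM ≈ 31.205.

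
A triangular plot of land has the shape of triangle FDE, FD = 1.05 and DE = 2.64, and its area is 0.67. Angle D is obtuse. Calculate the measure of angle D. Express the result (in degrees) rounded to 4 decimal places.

From area = ½·FD·DE·sin D, we get sin D = 2·area/(FD·DE) ≈ 0.48341.
Taking the obtuse solution, ∠D ≈ 151.09°.

∠D ≈ 151.0919°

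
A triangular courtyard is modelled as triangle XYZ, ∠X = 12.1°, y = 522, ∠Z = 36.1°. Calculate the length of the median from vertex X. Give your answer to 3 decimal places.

464.718

The third angle is ∠Y = 180° − ∠Z − ∠X = 131.80°.
Law of sines: x = y·sin X/sin Y ≈ 146.78.
Law of sines: z = y·sin Z/sin Y ≈ 412.57.
Median from X: ½√(2·y² + 2·z² − x²) ≈ 464.72.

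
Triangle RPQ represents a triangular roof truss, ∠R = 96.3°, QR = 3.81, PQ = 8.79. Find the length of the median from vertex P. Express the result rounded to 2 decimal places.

7.95

Law of sines: sin P = QR·sin R/PQ ≈ 0.43083.
Since PQ ≥ QR, only the acute value applies: ∠P ≈ 25.52°.
Then ∠Q = 180° − ∠R − ∠P ≈ 58.18°.
Law of sines gives RP = PQ·sin Q/sin R ≈ 7.5143.
Median from P: ½√(2·RP² + 2·PQ² − QR²) ≈ 7.9521.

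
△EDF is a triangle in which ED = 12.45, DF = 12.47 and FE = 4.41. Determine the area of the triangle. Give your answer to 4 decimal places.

Semiperimeter s = (12.47 + 4.41 + 12.45)/2 = 14.665.
Heron's formula: area = √(14.665·2.195·10.255·2.215) ≈ 27.04.

area ≈ 27.0404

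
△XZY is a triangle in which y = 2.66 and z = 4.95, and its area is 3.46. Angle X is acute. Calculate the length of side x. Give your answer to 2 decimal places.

3.03

From area = ½·z·y·sin X, we get sin X = 2·area/(z·y) ≈ 0.52556.
Taking the acute solution, ∠X ≈ 31.71°.
Law of cosines then gives x ≈ 3.0289.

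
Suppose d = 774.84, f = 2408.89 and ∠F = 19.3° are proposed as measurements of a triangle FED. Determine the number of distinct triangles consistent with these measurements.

d·sin F = 774.84·sin(19.3°) ≈ 256.1.
Since f ≥ d, exactly one triangle exists.

1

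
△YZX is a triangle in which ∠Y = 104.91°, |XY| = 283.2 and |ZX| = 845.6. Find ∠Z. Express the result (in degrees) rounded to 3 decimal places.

∠Z ≈ 18.883°

Law of sines: sin Z = |XY|·sin Y/|ZX| ≈ 0.32363.
Since |ZX| ≥ |XY|, only the acute value applies: ∠Z ≈ 18.88°.
Then ∠X = 180° − ∠Y − ∠Z ≈ 56.21°.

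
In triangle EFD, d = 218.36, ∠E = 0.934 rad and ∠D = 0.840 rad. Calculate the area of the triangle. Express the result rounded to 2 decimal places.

The third angle is ∠F = π − ∠D − ∠E = 1.368 rad.
Law of sines: e = d·sin E/sin D ≈ 235.77.
Law of sines: f = d·sin F/sin D ≈ 287.21.
Area = ½·d·e·sin F ≈ 25211.

25211.45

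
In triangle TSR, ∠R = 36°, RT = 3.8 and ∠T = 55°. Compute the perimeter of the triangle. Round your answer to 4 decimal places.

9.1472

The third angle is ∠S = 180° − ∠R − ∠T = 89.00°.
Law of sines: SR = RT·sin T/sin S ≈ 3.1133.
Law of sines: TS = RT·sin R/sin S ≈ 2.2339.
Semiperimeter s = (3.1133+3.8+2.2339)/2 = 4.5736.
Perimeter = 3.1133 + 3.8 + 2.2339 = 9.1472.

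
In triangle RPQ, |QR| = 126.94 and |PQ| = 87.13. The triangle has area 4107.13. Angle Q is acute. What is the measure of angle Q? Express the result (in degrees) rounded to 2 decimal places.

47.96

From area = ½·|PQ|·|QR|·sin Q, we get sin Q = 2·area/(|PQ|·|QR|) ≈ 0.74268.
Taking the acute solution, ∠Q ≈ 47.96°.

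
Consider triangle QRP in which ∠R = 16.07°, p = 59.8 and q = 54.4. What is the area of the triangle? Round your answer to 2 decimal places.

Area = ½·p·q·sin R ≈ 450.25.

area ≈ 450.25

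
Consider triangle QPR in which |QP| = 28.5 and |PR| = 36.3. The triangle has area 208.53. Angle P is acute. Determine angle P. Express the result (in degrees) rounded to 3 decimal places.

From area = ½·|QP|·|PR|·sin P, we get sin P = 2·area/(|QP|·|PR|) ≈ 0.40313.
Taking the acute solution, ∠P ≈ 23.77°.

∠P ≈ 23.774°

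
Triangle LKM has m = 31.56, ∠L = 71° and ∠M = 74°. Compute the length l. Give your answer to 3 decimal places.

31.043

The third angle is ∠K = 180° − ∠M − ∠L = 35.00°.
Law of sines: l = m·sin L/sin M ≈ 31.043.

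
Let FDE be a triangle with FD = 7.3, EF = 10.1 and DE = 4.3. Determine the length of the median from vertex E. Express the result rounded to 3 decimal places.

Median from E: ½√(2·DE² + 2·EF² − FD²) ≈ 6.8504.

6.850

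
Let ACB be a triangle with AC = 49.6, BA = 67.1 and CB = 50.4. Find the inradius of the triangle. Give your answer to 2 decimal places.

14.89

Semiperimeter s = (50.4 + 67.1 + 49.6)/2 = 83.55.
Heron's formula: area = √(83.55·33.15·16.45·33.95) ≈ 1243.7.
Inradius = area/s = 1243.7/83.55 ≈ 14.886.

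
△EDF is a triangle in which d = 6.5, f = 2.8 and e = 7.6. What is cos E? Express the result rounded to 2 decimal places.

By the law of cosines, cos E = (d² + f² − e²) / (2·d·f) ≈ -0.21071, so ∠E ≈ 102.16°.

-0.21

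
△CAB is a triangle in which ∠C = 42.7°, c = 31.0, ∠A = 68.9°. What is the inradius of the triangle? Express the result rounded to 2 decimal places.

The third angle is ∠B = 180° − ∠C − ∠A = 68.40°.
Law of sines: a = c·sin A/sin C ≈ 42.647.
Law of sines: b = c·sin B/sin C ≈ 42.502.
Area = ½·c·a·sin B ≈ 614.61.
Semiperimeter s = (31+42.647+42.502)/2 = 58.075.
Inradius = area/s = 614.61/58.075 ≈ 10.583.

10.58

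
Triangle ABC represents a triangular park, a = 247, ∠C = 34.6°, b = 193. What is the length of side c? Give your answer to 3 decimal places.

140.636

By the law of cosines, c² = a² + b² − 2·a·b·cos C = 19779, so c ≈ 140.64.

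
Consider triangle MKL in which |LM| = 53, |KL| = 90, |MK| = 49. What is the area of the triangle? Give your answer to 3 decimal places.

Semiperimeter s = (90 + 53 + 49)/2 = 96.
Heron's formula: area = √(96·6·43·47) ≈ 1078.9.

1078.933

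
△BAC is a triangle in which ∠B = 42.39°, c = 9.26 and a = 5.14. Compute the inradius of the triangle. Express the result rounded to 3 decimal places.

By the law of cosines, b² = a² + c² − 2·a·c·cos B = 41.86, so b ≈ 6.47.
Area = ½·a·c·sin B ≈ 16.044.
Semiperimeter s = (6.47+5.14+9.26)/2 = 10.435.
Inradius = area/s = 16.044/10.435 ≈ 1.5375.

r ≈ 1.538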